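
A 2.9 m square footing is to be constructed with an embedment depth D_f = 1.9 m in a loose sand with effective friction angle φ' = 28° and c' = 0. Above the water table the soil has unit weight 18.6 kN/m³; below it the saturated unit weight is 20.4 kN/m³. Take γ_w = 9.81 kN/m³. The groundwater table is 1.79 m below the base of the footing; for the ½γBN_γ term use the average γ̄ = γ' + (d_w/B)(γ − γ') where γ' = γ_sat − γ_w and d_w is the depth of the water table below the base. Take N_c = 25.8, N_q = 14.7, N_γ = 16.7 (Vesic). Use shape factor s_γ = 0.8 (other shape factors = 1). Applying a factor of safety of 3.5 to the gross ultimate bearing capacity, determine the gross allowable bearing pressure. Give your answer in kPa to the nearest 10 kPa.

q = γ·D_f = 18.6 × 1.9 = 35.34 kPa.
γ' = 10.59 kN/m³; averaging over the depth B below the base, γ̄ = γ' + (d_w/B)(γ − γ') = 15.534 kN/m³.
q·N_q = 35.34 × 14.7 = 519.5 kPa
0.5·γ·B·N_γ·s_γ = 0.5 × 15.534 × 2.9 × 16.7 × 0.8 = 300.93 kPa
q_ult = 519.5 + 300.93 = 820.42 kPa.
q_all = q_ult / FS = 820.42 / 3.5 = 234.41 kPa.

q_all ≈ 230 kPa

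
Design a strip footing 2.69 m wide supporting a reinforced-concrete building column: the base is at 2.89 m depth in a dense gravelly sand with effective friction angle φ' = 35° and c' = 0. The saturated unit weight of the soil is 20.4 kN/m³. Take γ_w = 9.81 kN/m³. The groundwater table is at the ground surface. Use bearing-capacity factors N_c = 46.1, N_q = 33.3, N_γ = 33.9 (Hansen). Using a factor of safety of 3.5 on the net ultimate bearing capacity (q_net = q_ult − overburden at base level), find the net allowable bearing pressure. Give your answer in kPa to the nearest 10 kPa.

q_all(net) ≈ 420 kPa

With the water table at the surface the whole profile is submerged: γ' = 20.4 − 9.81 = 10.59 kN/m³, so q = γ'·D_f = 30.605 kPa; the same γ' applies in the ½γBN_γ term.
q_ult = q·N_q + 0.5·γ·B·N_γ
     = 30.605 × 33.3 + 0.5 × 10.59 × 2.69 × 33.9
     = 1019.1 + 482.86 = 1502 kPa.
q_net = 1502 − 30.605 = 1471.4 kPa.
q_all(net) = 1471.4 / 3.5 = 420.4 kPa.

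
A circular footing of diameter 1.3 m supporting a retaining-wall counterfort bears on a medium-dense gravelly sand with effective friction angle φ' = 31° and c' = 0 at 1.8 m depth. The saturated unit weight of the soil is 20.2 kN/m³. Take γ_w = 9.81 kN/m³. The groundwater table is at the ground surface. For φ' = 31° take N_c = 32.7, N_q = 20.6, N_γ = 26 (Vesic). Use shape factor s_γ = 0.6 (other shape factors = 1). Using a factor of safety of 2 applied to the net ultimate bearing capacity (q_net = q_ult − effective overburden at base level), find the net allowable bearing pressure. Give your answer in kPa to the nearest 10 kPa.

q_all(net) ≈ 240 kPa

γ' = 20.2 − 9.81 = 10.39 kN/m³ (submerged throughout). q = 10.39 × 1.8 = 18.702 kPa; the same γ' applies in the ½γBN_γ term.
q·N_q = 18.702 × 20.6 = 385.26 kPa
0.5·γ·B·N_γ·s_γ = 0.5 × 10.39 × 1.3 × 26 × 0.6 = 105.35 kPa
q_ult = 385.26 + 105.35 = 490.62 kPa.
Net ultimate: q_net = 490.62 − 18.702 = 471.91 kPa.
q_all(net) = 471.91 / 2 = 235.96 kPa.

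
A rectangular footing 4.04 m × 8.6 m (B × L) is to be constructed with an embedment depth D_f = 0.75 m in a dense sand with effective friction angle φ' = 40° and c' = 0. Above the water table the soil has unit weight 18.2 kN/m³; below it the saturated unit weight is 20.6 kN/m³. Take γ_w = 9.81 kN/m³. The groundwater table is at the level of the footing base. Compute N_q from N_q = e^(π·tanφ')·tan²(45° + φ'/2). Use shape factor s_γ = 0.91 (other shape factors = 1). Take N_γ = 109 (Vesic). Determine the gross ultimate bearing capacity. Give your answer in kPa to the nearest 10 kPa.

q_ult ≈ 3040 kPa

tan40° = 0.8391, so N_q = e^(π×0.8391)·tan²(65°) = 13.959 × 4.599 = 64.2.
q = γ·D_f = 18.2 × 0.75 = 13.65 kPa.
For the ½γBN_γ term take γ' = 20.6 − 9.81 = 10.79 kN/m³ (soil below base is submerged).
q·N_q = 13.65 × 64.195 = 876.26 kPa
0.5·γ·B·N_γ·s_γ = 0.5 × 10.79 × 4.04 × 109 × 0.91 = 2161.9 kPa
q_ult = 876.26 + 2161.9 = 3038.2 kPa.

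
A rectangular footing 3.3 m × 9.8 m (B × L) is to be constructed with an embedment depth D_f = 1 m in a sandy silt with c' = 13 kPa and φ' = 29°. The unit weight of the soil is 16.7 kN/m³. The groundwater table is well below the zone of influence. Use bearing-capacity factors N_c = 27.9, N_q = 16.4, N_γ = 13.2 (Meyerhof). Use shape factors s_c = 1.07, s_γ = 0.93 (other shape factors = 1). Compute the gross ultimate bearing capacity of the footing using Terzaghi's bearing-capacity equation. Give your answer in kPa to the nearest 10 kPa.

q = γ·D_f = 16.7 × 1 = 16.7 kPa.
c·N_c·s_c = 13 × 27.9 × 1.07 = 388.09 kPa
q·N_q = 16.7 × 16.4 = 273.88 kPa
0.5·γ·B·N_γ·s_γ = 0.5 × 16.7 × 3.3 × 13.2 × 0.93 = 338.27 kPa
q_ult = 388.09 + 273.88 + 338.27 = 1000.2 kPa.

q_ult ≈ 1000 kPa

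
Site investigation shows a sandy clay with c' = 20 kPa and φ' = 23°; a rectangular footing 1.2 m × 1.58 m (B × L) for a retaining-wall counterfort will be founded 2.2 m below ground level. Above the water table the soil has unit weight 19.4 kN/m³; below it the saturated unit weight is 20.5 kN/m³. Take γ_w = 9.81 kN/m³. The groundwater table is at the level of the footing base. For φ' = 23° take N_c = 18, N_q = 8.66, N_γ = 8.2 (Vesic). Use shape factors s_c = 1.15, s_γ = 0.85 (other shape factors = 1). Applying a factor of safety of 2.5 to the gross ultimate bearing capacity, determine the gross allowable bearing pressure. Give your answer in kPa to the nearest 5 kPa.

q_all ≈ 330 kPa

q = γ·D_f = 19.4 × 2.2 = 42.68 kPa.
For the ½γBN_γ term take γ' = 20.5 − 9.81 = 10.69 kN/m³ (soil below base is submerged).
c·N_c·s_c = 20 × 18 × 1.15 = 414 kPa
q·N_q = 42.68 × 8.66 = 369.61 kPa
0.5·γ·B·N_γ·s_γ = 0.5 × 10.69 × 1.2 × 8.2 × 0.85 = 44.706 kPa
q_ult = 414 + 369.61 + 44.706 = 828.31 kPa.
q_all = q_ult / FS = 828.31 / 2.5 = 331.33 kPa.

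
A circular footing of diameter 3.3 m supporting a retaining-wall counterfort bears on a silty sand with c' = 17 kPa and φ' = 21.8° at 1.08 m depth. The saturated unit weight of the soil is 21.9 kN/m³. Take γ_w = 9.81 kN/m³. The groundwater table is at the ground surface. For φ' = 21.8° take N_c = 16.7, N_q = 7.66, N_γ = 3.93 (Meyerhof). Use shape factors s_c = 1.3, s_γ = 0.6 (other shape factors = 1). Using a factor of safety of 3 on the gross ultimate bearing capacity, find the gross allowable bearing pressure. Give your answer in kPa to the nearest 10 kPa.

q_all ≈ 170 kPa

Water table at ground surface, so effective unit weight γ' = 21.9 − 9.81 = 12.09 kN/m³ is used throughout; overburden q = 12.09 × 1.08 = 13.057 kPa; the same γ' applies in the ½γBN_γ term.
Cohesion term c·N_c·s_c = 17 × 16.7 × 1.3 = 369.07 kPa; surcharge term q·N_q = 13.057 × 7.66 = 100.02 kPa; self-weight term 0.5·γ·B·N_γ·s_γ = 0.5 × 12.09 × 3.3 × 3.93 × 0.6 = 47.039 kPa.
q_ult = 369.07 + 100.02 + 47.039 = 516.13 kPa.
q_all = 516.13 / 3 = 172.04 kPa.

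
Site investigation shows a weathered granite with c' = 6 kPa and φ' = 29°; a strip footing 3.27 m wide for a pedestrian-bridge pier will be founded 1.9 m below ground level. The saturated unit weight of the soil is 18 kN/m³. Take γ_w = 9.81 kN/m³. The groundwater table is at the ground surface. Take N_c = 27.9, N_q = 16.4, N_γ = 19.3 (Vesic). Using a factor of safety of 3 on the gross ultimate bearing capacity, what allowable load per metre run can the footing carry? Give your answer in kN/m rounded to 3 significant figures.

≈ 742 kN/m

γ' = 18 − 9.81 = 8.19 kN/m³ (submerged throughout). q = 8.19 × 1.9 = 15.561 kPa; the same γ' applies in the ½γBN_γ term.
c·N_c = 6 × 27.9 = 167.4 kPa
q·N_q = 15.561 × 16.4 = 255.2 kPa
0.5·γ·B·N_γ = 0.5 × 8.19 × 3.27 × 19.3 = 258.44 kPa
q_ult = 167.4 + 255.2 + 258.44 = 681.04 kPa.
Gross allowable pressure q_all = 681.04 / 3 = 227.01 kPa.
Allowable wall load = q_all × B = 227.01 × 3.27 = 742.33 kN per metre run.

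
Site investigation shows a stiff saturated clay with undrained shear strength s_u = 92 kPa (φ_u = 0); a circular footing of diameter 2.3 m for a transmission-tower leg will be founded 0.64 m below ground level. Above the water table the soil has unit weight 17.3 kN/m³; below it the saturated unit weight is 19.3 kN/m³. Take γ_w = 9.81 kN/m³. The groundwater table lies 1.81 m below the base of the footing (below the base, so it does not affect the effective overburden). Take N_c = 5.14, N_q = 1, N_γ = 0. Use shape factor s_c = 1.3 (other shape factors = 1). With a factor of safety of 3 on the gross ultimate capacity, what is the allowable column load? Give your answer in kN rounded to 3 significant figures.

P_all ≈ 867 kN

Overburden at base level: q = 17.3 × 0.64 = 11.072 kPa.
Cohesion term c·N_c·s_c = 92 × 5.14 × 1.3 = 614.74 kPa; surcharge term q·N_q = 11.072 × 1 = 11.072 kPa.
q_ult = 614.74 + 11.072 = 625.82 kPa.
Gross allowable pressure q_all = 625.82 / 3 = 208.61 kPa.
Footing area = 4.1548 m², so allowable column load = 208.61 × 4.1548 = 866.71 kN.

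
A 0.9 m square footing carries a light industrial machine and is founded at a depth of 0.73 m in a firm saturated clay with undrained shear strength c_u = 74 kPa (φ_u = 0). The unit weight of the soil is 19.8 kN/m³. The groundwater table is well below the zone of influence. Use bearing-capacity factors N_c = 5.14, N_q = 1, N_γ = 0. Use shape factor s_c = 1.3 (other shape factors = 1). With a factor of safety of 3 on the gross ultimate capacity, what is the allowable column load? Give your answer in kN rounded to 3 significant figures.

P_all ≈ 137 kN

q = γ·D_f = 19.8 × 0.73 = 14.454 kPa.
c·N_c·s_c = 74 × 5.14 × 1.3 = 494.47 kPa
q·N_q = 14.454 × 1 = 14.454 kPa
q_ult = 494.47 + 14.454 = 508.92 kPa.
Gross allowable pressure q_all = 508.92 / 3 = 169.64 kPa.
Footing area = 0.81 m², so allowable column load = 169.64 × 0.81 = 137.41 kN.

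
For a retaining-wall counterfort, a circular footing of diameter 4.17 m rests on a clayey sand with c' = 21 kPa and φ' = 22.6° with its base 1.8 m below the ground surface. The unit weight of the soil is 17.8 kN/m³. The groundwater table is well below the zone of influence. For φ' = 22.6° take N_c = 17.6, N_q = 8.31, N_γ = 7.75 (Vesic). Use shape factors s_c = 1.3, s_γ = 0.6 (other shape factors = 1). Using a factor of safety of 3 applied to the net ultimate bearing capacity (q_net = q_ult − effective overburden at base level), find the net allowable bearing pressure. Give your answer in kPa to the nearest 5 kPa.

Effective surcharge at the founding depth q = γ·D_f = 17.8 × 1.8 = 32.04 kPa.
q_ult = c·N_c·s_c + q·N_q + 0.5·γ·B·N_γ·s_γ
     = 21 × 17.6 × 1.3 + 32.04 × 8.31 + 0.5 × 17.8 × 4.17 × 7.75 × 0.6
     = 480.48 + 266.25 + 172.58 = 919.31 kPa.
Net ultimate: q_net = 919.31 − 32.04 = 887.27 kPa.
q_all(net) = 887.27 / 3 = 295.76 kPa.

q_all(net) ≈ 295 kPa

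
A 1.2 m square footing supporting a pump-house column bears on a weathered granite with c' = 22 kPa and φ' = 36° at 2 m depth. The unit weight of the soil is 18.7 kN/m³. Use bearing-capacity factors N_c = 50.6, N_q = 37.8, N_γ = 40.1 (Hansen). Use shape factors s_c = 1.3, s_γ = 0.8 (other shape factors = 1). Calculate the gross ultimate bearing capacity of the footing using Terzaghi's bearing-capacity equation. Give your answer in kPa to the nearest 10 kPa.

q_ult ≈ 3220 kPa

q = γ·D_f = 18.7 × 2 = 37.4 kPa.
c·N_c·s_c = 22 × 50.6 × 1.3 = 1447.2 kPa
q·N_q = 37.4 × 37.8 = 1413.7 kPa
0.5·γ·B·N_γ·s_γ = 0.5 × 18.7 × 1.2 × 40.1 × 0.8 = 359.94 kPa
q_ult = 1447.2 + 1413.7 + 359.94 = 3220.8 kPa.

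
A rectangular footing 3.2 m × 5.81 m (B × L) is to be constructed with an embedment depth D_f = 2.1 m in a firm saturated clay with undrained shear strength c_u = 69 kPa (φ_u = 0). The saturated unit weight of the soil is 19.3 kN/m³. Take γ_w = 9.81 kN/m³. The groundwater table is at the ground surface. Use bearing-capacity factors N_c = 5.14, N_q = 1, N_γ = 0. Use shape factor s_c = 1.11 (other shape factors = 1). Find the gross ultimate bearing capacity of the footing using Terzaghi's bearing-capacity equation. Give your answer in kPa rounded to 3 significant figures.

q_ult ≈ 414 kPa

γ' = 19.3 − 9.81 = 9.49 kN/m³ (submerged throughout). q = 9.49 × 2.1 = 19.929 kPa.
c·N_c·s_c = 69 × 5.14 × 1.11 = 393.67 kPa
q·N_q = 19.929 × 1 = 19.929 kPa
q_ult = 393.67 + 19.929 = 413.6 kPa.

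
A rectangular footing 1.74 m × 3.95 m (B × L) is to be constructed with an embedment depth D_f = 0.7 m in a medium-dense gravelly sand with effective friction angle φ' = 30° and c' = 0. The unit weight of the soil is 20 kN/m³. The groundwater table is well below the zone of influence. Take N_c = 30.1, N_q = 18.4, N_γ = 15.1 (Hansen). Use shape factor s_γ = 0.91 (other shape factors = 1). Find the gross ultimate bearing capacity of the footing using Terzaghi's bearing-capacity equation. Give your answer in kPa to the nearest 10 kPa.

Effective surcharge at the founding depth q = γ·D_f = 20 × 0.7 = 14 kPa.
q_ult = q·N_q + 0.5·γ·B·N_γ·s_γ
     = 14 × 18.4 + 0.5 × 20 × 1.74 × 15.1 × 0.91
     = 257.6 + 239.09 = 496.69 kPa.

q_ult ≈ 500 kPa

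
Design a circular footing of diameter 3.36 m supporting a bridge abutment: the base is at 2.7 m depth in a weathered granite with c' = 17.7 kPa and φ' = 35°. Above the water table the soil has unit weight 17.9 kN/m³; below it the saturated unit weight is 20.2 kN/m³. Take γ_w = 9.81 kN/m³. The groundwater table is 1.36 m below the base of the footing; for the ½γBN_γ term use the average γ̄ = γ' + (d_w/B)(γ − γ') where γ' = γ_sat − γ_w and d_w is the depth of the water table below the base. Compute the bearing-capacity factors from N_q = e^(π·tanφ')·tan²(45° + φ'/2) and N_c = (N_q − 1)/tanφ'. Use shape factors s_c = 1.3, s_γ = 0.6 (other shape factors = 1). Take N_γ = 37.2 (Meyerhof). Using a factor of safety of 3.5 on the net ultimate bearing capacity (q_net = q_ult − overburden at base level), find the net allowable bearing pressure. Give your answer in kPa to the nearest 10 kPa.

N_q = e^(π·tan35°)·tan²(62.5°) = 33.3; N_c = (N_q − 1)/tanφ' = 46.12.
Overburden at base level: q = 17.9 × 2.7 = 48.33 kPa.
The water table is 1.36 m below the base (< B = 3.36 m), so the ½γBN_γ term uses γ̄ = γ' + (d_w/B)(γ − γ') = 10.39 + (1.36/3.36)(17.9 − 10.39) = 13.43 kN/m³.
Cohesion term c·N_c·s_c = 17.7 × 46.124 × 1.3 = 1061.3 kPa; surcharge term q·N_q = 48.33 × 33.296 = 1609.2 kPa; self-weight term 0.5·γ·B·N_γ·s_γ = 0.5 × 13.43 × 3.36 × 37.2 × 0.6 = 503.58 kPa.
q_ult = 1061.3 + 1609.2 + 503.58 = 3174.1 kPa.
q_net = 3174.1 − 48.33 = 3125.8 kPa.
q_all(net) = 3125.8 / 3.5 = 893.07 kPa.

q_all(net) ≈ 890 kPa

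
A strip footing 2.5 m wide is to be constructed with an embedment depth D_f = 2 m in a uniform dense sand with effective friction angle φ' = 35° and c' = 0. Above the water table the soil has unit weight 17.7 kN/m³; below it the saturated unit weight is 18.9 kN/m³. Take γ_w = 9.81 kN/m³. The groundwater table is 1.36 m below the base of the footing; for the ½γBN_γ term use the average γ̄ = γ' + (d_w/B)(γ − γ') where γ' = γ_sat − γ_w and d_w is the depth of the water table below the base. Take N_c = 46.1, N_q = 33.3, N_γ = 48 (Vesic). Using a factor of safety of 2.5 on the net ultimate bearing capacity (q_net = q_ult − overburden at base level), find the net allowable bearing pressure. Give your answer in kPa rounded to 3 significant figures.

Overburden at base level: q = 17.7 × 2 = 35.4 kPa.
The water table is 1.36 m below the base (< B = 2.5 m), so the ½γBN_γ term uses γ̄ = γ' + (d_w/B)(γ − γ') = 9.09 + (1.36/2.5)(17.7 − 9.09) = 13.774 kN/m³.
Surcharge term q·N_q = 35.4 × 33.3 = 1178.8 kPa; self-weight term 0.5·γ·B·N_γ = 0.5 × 13.774 × 2.5 × 48 = 826.43 kPa.
q_ult = 1178.8 + 826.43 = 2005.3 kPa.
q_net = 2005.3 − 35.4 = 1969.9 kPa.
q_all(net) = 1969.9 / 2.5 = 787.94 kPa.

q_all(net) ≈ 788 kPa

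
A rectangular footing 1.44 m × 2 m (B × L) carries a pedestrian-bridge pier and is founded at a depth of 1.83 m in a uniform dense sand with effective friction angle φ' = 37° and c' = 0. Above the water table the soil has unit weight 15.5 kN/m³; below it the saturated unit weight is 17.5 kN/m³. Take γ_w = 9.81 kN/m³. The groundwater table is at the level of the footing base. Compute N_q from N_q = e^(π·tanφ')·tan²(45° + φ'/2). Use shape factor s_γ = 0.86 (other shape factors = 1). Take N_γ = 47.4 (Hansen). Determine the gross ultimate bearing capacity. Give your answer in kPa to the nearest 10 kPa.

tan37° = 0.7536, so N_q = e^(π×0.7536)·tan²(63.5°) = 10.669 × 4.023 = 42.92.
q = γ·D_f = 15.5 × 1.83 = 28.365 kPa.
For the ½γBN_γ term take γ' = 17.5 − 9.81 = 7.69 kN/m³ (soil below base is submerged).
q·N_q = 28.365 × 42.92 = 1217.4 kPa
0.5·γ·B·N_γ·s_γ = 0.5 × 7.69 × 1.44 × 47.4 × 0.86 = 225.7 kPa
q_ult = 1217.4 + 225.7 = 1443.1 kPa.

q_ult ≈ 1440 kPa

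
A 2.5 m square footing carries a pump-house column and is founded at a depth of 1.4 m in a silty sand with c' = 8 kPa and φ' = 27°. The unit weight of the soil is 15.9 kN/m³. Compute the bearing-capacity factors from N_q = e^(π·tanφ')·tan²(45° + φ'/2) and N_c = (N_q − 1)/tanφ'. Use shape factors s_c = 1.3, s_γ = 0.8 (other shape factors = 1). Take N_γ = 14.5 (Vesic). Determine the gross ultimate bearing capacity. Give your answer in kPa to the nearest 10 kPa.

tan27° = 0.5095, so N_q = e^(π×0.5095)·tan²(58.5°) = 4.957 × 2.663 = 13.2.
N_c = (13.2 − 1)/tan27° = 23.94.
q = γ·D_f = 15.9 × 1.4 = 22.26 kPa.
c·N_c·s_c = 8 × 23.942 × 1.3 = 249 kPa
q·N_q = 22.26 × 13.199 = 293.81 kPa
0.5·γ·B·N_γ·s_γ = 0.5 × 15.9 × 2.5 × 14.5 × 0.8 = 230.55 kPa
q_ult = 249 + 293.81 + 230.55 = 773.36 kPa.

q_ult ≈ 770 kPa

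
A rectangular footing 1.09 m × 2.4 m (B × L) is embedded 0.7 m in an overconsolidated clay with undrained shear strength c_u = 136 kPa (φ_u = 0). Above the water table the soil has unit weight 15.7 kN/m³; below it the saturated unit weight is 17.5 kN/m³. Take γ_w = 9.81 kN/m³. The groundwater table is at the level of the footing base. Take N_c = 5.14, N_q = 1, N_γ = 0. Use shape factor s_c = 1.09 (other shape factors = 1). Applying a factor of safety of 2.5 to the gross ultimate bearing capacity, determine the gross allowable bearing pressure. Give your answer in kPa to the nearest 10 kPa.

Effective surcharge at the founding depth q = γ·D_f = 15.7 × 0.7 = 10.99 kPa.
q_ult = c·N_c·s_c + q·N_q
     = 136 × 5.14 × 1.09 + 10.99 × 1
     = 761.95 + 10.99 = 772.94 kPa.
q_all = q_ult / FS = 772.94 / 2.5 = 309.18 kPa.

q_all ≈ 310 kPa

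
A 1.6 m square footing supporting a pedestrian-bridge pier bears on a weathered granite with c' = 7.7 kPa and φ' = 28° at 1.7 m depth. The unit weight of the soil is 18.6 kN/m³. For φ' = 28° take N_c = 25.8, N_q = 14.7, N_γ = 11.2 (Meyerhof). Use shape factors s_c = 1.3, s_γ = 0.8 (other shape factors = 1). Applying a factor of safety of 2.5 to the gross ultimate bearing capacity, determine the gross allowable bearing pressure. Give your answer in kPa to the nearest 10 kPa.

Effective surcharge at the founding depth q = γ·D_f = 18.6 × 1.7 = 31.62 kPa.
q_ult = c·N_c·s_c + q·N_q + 0.5·γ·B·N_γ·s_γ
     = 7.7 × 25.8 × 1.3 + 31.62 × 14.7 + 0.5 × 18.6 × 1.6 × 11.2 × 0.8
     = 258.26 + 464.81 + 133.32 = 856.4 kPa.
q_all = q_ult / FS = 856.4 / 2.5 = 342.56 kPa.

q_all ≈ 340 kPa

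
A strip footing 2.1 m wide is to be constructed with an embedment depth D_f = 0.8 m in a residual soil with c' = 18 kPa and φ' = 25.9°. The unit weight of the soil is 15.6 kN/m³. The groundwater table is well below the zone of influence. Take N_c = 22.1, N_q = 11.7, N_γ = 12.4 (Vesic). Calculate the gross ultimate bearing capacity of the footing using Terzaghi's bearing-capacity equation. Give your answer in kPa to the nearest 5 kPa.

Overburden at base level: q = 15.6 × 0.8 = 12.48 kPa.
Cohesion term c·N_c = 18 × 22.1 = 397.8 kPa; surcharge term q·N_q = 12.48 × 11.7 = 146.02 kPa; self-weight term 0.5·γ·B·N_γ = 0.5 × 15.6 × 2.1 × 12.4 = 203.11 kPa.
q_ult = 397.8 + 146.02 + 203.11 = 746.93 kPa.

q_ult ≈ 745 kPa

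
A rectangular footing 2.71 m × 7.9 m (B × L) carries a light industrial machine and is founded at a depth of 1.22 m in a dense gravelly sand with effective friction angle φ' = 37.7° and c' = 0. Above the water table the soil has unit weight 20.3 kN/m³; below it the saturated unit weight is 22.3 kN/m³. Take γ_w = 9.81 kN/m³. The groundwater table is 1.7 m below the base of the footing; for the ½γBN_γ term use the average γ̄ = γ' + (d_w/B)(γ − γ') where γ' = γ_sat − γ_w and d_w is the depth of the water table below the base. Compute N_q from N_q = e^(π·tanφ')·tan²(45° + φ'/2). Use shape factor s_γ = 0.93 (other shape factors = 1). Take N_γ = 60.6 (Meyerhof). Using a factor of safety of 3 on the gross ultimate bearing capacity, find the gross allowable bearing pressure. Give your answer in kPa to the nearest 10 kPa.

N_q = e^(π·tan37.7°)·tan²(63.85°) = 47.03.
q = γ·D_f = 20.3 × 1.22 = 24.766 kPa.
γ' = 12.49 kN/m³; averaging over the depth B below the base, γ̄ = γ' + (d_w/B)(γ − γ') = 17.389 kN/m³.
q·N_q = 24.766 × 47.031 = 1164.8 kPa
0.5·γ·B·N_γ·s_γ = 0.5 × 17.389 × 2.71 × 60.6 × 0.93 = 1327.9 kPa
q_ult = 1164.8 + 1327.9 = 2492.7 kPa.
q_all = 2492.7 / 3 = 830.9 kPa.

q_all ≈ 830 kPa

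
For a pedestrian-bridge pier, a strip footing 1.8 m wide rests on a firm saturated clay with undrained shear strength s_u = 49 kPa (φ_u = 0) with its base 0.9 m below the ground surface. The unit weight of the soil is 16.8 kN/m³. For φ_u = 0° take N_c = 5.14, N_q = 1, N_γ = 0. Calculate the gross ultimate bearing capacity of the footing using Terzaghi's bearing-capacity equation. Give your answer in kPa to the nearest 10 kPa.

Overburden at base level: q = 16.8 × 0.9 = 15.12 kPa.
Cohesion term c·N_c = 49 × 5.14 = 251.86 kPa; surcharge term q·N_q = 15.12 × 1 = 15.12 kPa.
q_ult = 251.86 + 15.12 = 266.98 kPa.

q_ult ≈ 270 kPa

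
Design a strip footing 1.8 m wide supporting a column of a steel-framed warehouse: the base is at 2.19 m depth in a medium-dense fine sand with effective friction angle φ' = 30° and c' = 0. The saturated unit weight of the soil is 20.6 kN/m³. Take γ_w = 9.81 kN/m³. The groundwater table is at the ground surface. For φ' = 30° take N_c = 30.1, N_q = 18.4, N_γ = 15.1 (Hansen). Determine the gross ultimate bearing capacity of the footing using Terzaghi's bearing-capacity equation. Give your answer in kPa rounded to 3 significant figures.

q_ult ≈ 581 kPa

Water table at ground surface, so effective unit weight γ' = 20.6 − 9.81 = 10.79 kN/m³ is used throughout; overburden q = 10.79 × 2.19 = 23.63 kPa; the same γ' applies in the ½γBN_γ term.
Surcharge term q·N_q = 23.63 × 18.4 = 434.79 kPa; self-weight term 0.5·γ·B·N_γ = 0.5 × 10.79 × 1.8 × 15.1 = 146.64 kPa.
q_ult = 434.79 + 146.64 = 581.43 kPa.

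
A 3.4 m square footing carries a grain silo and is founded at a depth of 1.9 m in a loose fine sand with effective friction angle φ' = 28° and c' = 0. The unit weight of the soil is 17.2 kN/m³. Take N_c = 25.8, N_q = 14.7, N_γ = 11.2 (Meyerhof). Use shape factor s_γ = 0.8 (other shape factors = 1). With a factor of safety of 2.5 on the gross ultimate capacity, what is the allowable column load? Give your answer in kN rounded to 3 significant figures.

Overburden at base level: q = 17.2 × 1.9 = 32.68 kPa.
Surcharge term q·N_q = 32.68 × 14.7 = 480.4 kPa; self-weight term 0.5·γ·B·N_γ·s_γ = 0.5 × 17.2 × 3.4 × 11.2 × 0.8 = 261.99 kPa.
q_ult = 480.4 + 261.99 = 742.39 kPa.
Gross allowable pressure q_all = 742.39 / 2.5 = 296.95 kPa.
Footing area = 11.56 m², so allowable column load = 296.95 × 11.56 = 3432.8 kN.

P_all ≈ 3430 kN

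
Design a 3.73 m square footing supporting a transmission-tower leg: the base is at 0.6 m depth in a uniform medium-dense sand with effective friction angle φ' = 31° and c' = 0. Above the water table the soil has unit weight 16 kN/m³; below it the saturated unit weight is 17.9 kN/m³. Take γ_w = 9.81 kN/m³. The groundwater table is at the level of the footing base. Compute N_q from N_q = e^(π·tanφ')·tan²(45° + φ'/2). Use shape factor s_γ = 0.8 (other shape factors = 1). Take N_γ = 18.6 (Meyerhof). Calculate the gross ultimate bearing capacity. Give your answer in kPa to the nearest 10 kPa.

q_ult ≈ 420 kPa

tan31° = 0.6009, so N_q = e^(π×0.6009)·tan²(60.5°) = 6.604 × 3.124 = 20.63.
q = γ·D_f = 16 × 0.6 = 9.6 kPa.
For the ½γBN_γ term take γ' = 17.9 − 9.81 = 8.09 kN/m³ (soil below base is submerged).
q·N_q = 9.6 × 20.631 = 198.06 kPa
0.5·γ·B·N_γ·s_γ = 0.5 × 8.09 × 3.73 × 18.6 × 0.8 = 224.51 kPa
q_ult = 198.06 + 224.51 = 422.56 kPa.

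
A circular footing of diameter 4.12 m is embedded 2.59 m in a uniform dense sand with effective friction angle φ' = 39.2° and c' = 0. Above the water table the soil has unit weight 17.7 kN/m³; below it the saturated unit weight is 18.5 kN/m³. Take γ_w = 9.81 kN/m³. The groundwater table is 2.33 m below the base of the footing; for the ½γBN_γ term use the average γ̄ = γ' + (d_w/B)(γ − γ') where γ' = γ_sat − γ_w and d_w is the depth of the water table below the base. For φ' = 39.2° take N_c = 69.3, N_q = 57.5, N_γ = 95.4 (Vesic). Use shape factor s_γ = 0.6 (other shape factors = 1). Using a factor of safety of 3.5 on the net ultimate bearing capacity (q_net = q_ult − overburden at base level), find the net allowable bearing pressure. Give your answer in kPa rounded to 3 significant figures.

q_all(net) ≈ 1200 kPa

Effective surcharge at the founding depth q = γ·D_f = 17.7 × 2.59 = 45.843 kPa.
With d_w = 2.33 m < B, γ̄ = 8.69 + (2.33/4.12) × (17.7 − 8.69) = 13.785 kN/m³.
q_ult = q·N_q + 0.5·γ·B·N_γ·s_γ
     = 45.843 × 57.5 + 0.5 × 13.785 × 4.12 × 95.4 × 0.6
     = 2636 + 1625.5 = 4261.5 kPa.
q_net = 4261.5 − 45.843 = 4215.6 kPa.
q_all(net) = 4215.6 / 3.5 = 1204.5 kPa.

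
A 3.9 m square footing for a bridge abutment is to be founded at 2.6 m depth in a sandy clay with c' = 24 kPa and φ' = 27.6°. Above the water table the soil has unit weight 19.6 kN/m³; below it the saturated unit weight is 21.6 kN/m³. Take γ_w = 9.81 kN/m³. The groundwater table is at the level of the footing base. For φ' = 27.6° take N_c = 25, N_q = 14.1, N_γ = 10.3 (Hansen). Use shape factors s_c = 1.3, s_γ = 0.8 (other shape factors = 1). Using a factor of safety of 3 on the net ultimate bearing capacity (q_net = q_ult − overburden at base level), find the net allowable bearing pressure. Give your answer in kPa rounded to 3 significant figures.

q_all(net) ≈ 546 kPa

q = γ·D_f = 19.6 × 2.6 = 50.96 kPa.
For the ½γBN_γ term take γ' = 21.6 − 9.81 = 11.79 kN/m³ (soil below base is submerged).
c·N_c·s_c = 24 × 25 × 1.3 = 780 kPa
q·N_q = 50.96 × 14.1 = 718.54 kPa
0.5·γ·B·N_γ·s_γ = 0.5 × 11.79 × 3.9 × 10.3 × 0.8 = 189.44 kPa
q_ult = 780 + 718.54 + 189.44 = 1688 kPa.
q_net = 1688 − 50.96 = 1637 kPa.
q_all(net) = 1637 / 3 = 545.67 kPa.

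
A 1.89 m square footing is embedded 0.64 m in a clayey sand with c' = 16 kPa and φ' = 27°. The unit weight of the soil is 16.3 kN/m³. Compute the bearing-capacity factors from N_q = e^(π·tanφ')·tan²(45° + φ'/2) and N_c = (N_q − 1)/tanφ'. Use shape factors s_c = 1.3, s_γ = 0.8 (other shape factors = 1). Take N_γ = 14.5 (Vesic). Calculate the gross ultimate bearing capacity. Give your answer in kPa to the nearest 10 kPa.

q_ult ≈ 810 kPa

tan27° = 0.5095, so N_q = e^(π×0.5095)·tan²(58.5°) = 4.957 × 2.663 = 13.2.
N_c = (13.2 − 1)/tan27° = 23.94.
Overburden at base level: q = 16.3 × 0.64 = 10.432 kPa.
Cohesion term c·N_c·s_c = 16 × 23.942 × 1.3 = 498 kPa; surcharge term q·N_q = 10.432 × 13.199 = 137.69 kPa; self-weight term 0.5·γ·B·N_γ·s_γ = 0.5 × 16.3 × 1.89 × 14.5 × 0.8 = 178.68 kPa.
q_ult = 498 + 137.69 + 178.68 = 814.37 kPa.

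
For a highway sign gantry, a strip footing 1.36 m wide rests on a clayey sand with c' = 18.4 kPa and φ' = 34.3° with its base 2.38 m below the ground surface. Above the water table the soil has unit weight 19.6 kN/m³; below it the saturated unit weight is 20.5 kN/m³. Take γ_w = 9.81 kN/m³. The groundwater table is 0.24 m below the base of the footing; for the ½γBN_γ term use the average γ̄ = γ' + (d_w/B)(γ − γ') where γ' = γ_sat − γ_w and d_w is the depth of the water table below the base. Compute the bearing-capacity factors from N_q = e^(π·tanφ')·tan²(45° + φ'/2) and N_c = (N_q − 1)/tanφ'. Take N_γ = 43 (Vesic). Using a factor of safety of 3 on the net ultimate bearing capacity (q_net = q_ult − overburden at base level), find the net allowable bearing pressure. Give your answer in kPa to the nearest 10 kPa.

N_q = e^(π·tan34.3°)·tan²(62.15°) = 30.54; N_c = (N_q − 1)/tanφ' = 43.3.
Overburden at base level: q = 19.6 × 2.38 = 46.648 kPa.
The water table is 0.24 m below the base (< B = 1.36 m), so the ½γBN_γ term uses γ̄ = γ' + (d_w/B)(γ − γ') = 10.69 + (0.24/1.36)(19.6 − 10.69) = 12.262 kN/m³.
Cohesion term c·N_c = 18.4 × 43.303 = 796.78 kPa; surcharge term q·N_q = 46.648 × 30.539 = 1424.6 kPa; self-weight term 0.5·γ·B·N_γ = 0.5 × 12.262 × 1.36 × 43 = 358.55 kPa.
q_ult = 796.78 + 1424.6 + 358.55 = 2579.9 kPa.
q_net = 2579.9 − 46.648 = 2533.3 kPa.
q_all(net) = 2533.3 / 3 = 844.43 kPa.

q_all(net) ≈ 840 kPa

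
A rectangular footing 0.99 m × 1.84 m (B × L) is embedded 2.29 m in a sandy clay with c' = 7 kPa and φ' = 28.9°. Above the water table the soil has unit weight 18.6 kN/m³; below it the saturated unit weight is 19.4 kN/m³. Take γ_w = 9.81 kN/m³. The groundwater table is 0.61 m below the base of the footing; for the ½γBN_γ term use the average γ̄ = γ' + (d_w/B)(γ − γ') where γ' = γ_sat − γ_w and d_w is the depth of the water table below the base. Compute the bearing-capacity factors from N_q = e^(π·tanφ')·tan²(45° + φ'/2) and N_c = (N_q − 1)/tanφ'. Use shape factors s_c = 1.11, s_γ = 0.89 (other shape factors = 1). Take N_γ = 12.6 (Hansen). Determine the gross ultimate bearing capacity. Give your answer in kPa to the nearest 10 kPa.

q_ult ≈ 990 kPa

tan28.9° = 0.552, so N_q = e^(π×0.552)·tan²(59.45°) = 5.665 × 2.871 = 16.26.
N_c = (16.26 − 1)/tan28.9° = 27.65.
Effective surcharge at the founding depth q = γ·D_f = 18.6 × 2.29 = 42.594 kPa.
With d_w = 0.61 m < B, γ̄ = 9.59 + (0.61/0.99) × (18.6 − 9.59) = 15.142 kN/m³.
q_ult = c·N_c·s_c + q·N_q + 0.5·γ·B·N_γ·s_γ
     = 7 × 27.645 × 1.11 + 42.594 × 16.261 + 0.5 × 15.142 × 0.99 × 12.6 × 0.89
     = 214.8 + 692.62 + 84.05 = 991.47 kPa.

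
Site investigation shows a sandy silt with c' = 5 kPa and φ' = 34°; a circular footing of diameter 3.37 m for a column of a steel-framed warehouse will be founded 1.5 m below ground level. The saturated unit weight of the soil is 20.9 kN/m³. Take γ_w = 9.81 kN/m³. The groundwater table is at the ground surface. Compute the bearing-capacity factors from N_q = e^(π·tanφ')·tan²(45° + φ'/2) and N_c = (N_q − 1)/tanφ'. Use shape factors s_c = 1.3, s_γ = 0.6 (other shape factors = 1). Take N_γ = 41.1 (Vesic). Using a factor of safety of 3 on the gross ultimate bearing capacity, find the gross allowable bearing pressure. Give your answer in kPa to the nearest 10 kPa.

q_all ≈ 410 kPa

N_q = e^(π·tan34°)·tan²(62°) = 29.44; N_c = (N_q − 1)/tanφ' = 42.16.
With the water table at the surface the whole profile is submerged: γ' = 20.9 − 9.81 = 11.09 kN/m³, so q = γ'·D_f = 16.635 kPa; the same γ' applies in the ½γBN_γ term.
q_ult = c·N_c·s_c + q·N_q + 0.5·γ·B·N_γ·s_γ
     = 5 × 42.164 × 1.3 + 16.635 × 29.44 + 0.5 × 11.09 × 3.37 × 41.1 × 0.6
     = 274.06 + 489.73 + 460.81 = 1224.6 kPa.
q_all = 1224.6 / 3 = 408.2 kPa.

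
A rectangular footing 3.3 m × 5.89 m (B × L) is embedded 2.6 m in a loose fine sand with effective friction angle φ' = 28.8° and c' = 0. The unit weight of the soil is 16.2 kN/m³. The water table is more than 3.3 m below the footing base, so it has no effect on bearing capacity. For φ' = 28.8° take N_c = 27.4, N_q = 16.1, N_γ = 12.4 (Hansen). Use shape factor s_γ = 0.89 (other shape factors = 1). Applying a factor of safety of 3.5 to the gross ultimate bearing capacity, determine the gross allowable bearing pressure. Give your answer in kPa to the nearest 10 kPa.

q = γ·D_f = 16.2 × 2.6 = 42.12 kPa.
q·N_q = 42.12 × 16.1 = 678.13 kPa
0.5·γ·B·N_γ·s_γ = 0.5 × 16.2 × 3.3 × 12.4 × 0.89 = 294.99 kPa
q_ult = 678.13 + 294.99 = 973.12 kPa.
q_all = q_ult / FS = 973.12 / 3.5 = 278.04 kPa.

q_all ≈ 280 kPa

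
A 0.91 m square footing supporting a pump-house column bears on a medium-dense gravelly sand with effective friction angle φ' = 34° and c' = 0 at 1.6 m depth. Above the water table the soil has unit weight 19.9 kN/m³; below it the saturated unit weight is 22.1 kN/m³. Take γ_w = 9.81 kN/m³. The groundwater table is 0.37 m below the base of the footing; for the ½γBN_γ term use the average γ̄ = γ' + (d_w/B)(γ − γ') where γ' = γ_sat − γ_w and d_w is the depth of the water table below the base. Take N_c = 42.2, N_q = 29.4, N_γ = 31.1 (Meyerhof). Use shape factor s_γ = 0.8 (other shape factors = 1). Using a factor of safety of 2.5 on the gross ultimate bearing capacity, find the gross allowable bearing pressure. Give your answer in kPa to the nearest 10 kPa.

Effective surcharge at the founding depth q = γ·D_f = 19.9 × 1.6 = 31.84 kPa.
With d_w = 0.37 m < B, γ̄ = 12.29 + (0.37/0.91) × (19.9 − 12.29) = 15.384 kN/m³.
q_ult = q·N_q + 0.5·γ·B·N_γ·s_γ
     = 31.84 × 29.4 + 0.5 × 15.384 × 0.91 × 31.1 × 0.8
     = 936.1 + 174.16 = 1110.3 kPa.
q_all = 1110.3 / 2.5 = 444.1 kPa.

q_all ≈ 440 kPa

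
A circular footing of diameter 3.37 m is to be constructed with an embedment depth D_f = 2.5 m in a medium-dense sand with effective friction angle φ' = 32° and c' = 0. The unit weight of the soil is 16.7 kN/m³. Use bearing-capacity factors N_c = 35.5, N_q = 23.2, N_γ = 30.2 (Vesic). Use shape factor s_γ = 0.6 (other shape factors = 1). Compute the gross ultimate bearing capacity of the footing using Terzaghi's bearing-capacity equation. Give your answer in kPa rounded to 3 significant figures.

q_ult ≈ 1480 kPa

q = γ·D_f = 16.7 × 2.5 = 41.75 kPa.
q·N_q = 41.75 × 23.2 = 968.6 kPa
0.5·γ·B·N_γ·s_γ = 0.5 × 16.7 × 3.37 × 30.2 × 0.6 = 509.89 kPa
q_ult = 968.6 + 509.89 = 1478.5 kPa.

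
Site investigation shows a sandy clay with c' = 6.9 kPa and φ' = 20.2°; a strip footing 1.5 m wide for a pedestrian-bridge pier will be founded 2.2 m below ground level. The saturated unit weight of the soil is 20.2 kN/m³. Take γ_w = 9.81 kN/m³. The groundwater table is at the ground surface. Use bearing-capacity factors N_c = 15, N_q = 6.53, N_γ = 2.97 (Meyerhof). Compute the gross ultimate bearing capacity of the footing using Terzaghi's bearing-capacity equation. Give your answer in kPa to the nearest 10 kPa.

With the water table at the surface the whole profile is submerged: γ' = 20.2 − 9.81 = 10.39 kN/m³, so q = γ'·D_f = 22.858 kPa; the same γ' applies in the ½γBN_γ term.
q_ult = c·N_c + q·N_q + 0.5·γ·B·N_γ
     = 6.9 × 15 + 22.858 × 6.53 + 0.5 × 10.39 × 1.5 × 2.97
     = 103.5 + 149.26 + 23.144 = 275.91 kPa.

q_ult ≈ 280 kPa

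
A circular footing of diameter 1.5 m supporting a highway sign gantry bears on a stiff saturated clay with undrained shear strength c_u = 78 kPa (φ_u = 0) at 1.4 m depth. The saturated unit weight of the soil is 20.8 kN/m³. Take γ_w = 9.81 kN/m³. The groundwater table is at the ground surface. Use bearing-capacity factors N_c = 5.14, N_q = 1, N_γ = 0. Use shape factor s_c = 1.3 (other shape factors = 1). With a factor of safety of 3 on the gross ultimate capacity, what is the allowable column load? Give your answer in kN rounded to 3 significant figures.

P_all ≈ 316 kN

γ' = 20.8 − 9.81 = 10.99 kN/m³ (submerged throughout). q = 10.99 × 1.4 = 15.386 kPa.
c·N_c·s_c = 78 × 5.14 × 1.3 = 521.2 kPa
q·N_q = 15.386 × 1 = 15.386 kPa
q_ult = 521.2 + 15.386 = 536.58 kPa.
Gross allowable pressure q_all = 536.58 / 3 = 178.86 kPa.
Footing area = 1.7671 m², so allowable column load = 178.86 × 1.7671 = 316.06 kN.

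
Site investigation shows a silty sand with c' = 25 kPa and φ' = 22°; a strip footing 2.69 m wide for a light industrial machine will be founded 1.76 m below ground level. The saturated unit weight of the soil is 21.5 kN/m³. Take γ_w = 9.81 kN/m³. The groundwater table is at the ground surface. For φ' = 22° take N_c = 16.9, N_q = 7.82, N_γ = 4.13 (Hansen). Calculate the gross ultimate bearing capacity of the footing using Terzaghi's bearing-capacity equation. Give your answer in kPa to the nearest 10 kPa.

γ' = 21.5 − 9.81 = 11.69 kN/m³ (submerged throughout). q = 11.69 × 1.76 = 20.574 kPa; the same γ' applies in the ½γBN_γ term.
c·N_c = 25 × 16.9 = 422.5 kPa
q·N_q = 20.574 × 7.82 = 160.89 kPa
0.5·γ·B·N_γ = 0.5 × 11.69 × 2.69 × 4.13 = 64.936 kPa
q_ult = 422.5 + 160.89 + 64.936 = 648.33 kPa.

q_ult ≈ 650 kPa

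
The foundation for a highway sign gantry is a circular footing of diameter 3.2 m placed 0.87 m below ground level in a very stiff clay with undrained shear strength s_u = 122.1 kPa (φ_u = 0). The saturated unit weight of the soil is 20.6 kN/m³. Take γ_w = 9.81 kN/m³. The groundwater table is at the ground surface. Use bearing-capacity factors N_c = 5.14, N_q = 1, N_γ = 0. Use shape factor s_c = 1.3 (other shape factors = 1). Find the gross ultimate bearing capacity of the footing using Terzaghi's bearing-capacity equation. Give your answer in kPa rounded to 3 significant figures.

γ' = 20.6 − 9.81 = 10.79 kN/m³ (submerged throughout). q = 10.79 × 0.87 = 9.3873 kPa.
c·N_c·s_c = 122.1 × 5.14 × 1.3 = 815.87 kPa
q·N_q = 9.3873 × 1 = 9.3873 kPa
q_ult = 815.87 + 9.3873 = 825.26 kPa.

q_ult ≈ 825 kPa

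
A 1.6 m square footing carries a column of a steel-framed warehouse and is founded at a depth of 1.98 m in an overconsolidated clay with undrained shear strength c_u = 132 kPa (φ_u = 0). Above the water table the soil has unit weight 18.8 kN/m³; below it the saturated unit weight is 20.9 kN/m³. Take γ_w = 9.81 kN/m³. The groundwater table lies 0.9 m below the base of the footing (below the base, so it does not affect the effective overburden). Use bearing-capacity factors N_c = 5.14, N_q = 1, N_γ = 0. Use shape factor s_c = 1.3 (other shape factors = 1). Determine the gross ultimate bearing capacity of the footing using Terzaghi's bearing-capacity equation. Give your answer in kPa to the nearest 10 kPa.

Overburden at base level: q = 18.8 × 1.98 = 37.224 kPa.
Cohesion term c·N_c·s_c = 132 × 5.14 × 1.3 = 882.02 kPa; surcharge term q·N_q = 37.224 × 1 = 37.224 kPa.
q_ult = 882.02 + 37.224 = 919.25 kPa.

q_ult ≈ 920 kPa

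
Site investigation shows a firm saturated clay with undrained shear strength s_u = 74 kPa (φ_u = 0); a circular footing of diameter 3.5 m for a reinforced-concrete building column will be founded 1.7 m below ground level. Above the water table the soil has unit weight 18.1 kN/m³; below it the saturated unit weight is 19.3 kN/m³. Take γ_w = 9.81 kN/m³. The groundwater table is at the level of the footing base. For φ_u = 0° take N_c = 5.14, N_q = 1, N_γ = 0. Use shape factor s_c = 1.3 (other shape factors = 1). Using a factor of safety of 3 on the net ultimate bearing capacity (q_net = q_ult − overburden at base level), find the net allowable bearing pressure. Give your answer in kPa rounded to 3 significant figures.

q_all(net) ≈ 165 kPa

q = γ·D_f = 18.1 × 1.7 = 30.77 kPa.
c·N_c·s_c = 74 × 5.14 × 1.3 = 494.47 kPa
q·N_q = 30.77 × 1 = 30.77 kPa
q_ult = 494.47 + 30.77 = 525.24 kPa.
q_net = 525.24 − 30.77 = 494.47 kPa.
q_all(net) = 494.47 / 3 = 164.82 kPa.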